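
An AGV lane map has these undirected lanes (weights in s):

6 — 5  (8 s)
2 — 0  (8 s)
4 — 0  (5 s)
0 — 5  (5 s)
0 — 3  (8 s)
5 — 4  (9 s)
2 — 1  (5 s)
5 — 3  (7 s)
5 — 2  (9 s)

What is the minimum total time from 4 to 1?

Candidate routes:
4–0–5–2–1: 5+5+9+5 = 24
4–5–2–1: 9+9+5 = 23
4–0–2–1: 5+8+5 = 18
The minimum is 18 s via 4–0–2–1.

18 s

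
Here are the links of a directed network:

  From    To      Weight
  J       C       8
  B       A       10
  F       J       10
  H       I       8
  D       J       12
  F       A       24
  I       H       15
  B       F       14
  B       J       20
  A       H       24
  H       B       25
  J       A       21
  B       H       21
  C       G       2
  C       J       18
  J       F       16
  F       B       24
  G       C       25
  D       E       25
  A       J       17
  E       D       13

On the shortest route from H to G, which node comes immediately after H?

Candidate routes:
H - B - A - J - C - G: 25+10+17+8+2 = 62
H - B - F - J - C - G: 25+14+10+8+2 = 59
H - B - J - C - G: 25+20+8+2 = 55
The minimum is 55 via H - B - J - C - G.
So from H the first move is to B.

B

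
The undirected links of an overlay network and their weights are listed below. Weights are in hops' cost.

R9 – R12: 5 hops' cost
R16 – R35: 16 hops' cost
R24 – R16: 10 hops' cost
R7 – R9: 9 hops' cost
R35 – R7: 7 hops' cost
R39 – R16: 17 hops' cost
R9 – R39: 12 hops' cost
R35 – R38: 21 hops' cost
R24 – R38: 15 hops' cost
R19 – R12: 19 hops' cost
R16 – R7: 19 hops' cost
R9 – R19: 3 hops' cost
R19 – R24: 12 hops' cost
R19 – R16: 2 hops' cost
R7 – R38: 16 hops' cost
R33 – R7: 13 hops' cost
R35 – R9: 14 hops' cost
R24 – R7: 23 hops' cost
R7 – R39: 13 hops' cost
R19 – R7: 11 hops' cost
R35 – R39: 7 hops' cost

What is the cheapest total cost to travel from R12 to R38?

30 hops' cost

Shortest distances from R12:
R12: 0
R9: 5  (via R12)
R19: 8  (via R9)
R16: 10  (via R19)
R7: 14  (via R9)
R39: 17  (via R9)
R35: 19  (via R9)
R24: 20  (via R19)
R33: 27  (via R7)
R38: 30  (via R7)
Shortest route: R12 → R9 → R7 → R38 = 30 hops' cost.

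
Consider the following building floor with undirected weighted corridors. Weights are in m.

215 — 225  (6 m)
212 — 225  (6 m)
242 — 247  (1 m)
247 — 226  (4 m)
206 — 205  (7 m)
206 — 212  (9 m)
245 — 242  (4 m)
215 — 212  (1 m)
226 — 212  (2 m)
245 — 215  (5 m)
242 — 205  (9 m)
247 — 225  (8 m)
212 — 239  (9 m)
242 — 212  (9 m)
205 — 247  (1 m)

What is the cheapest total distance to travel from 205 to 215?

8 m

Settle nodes by increasing distance from 205:
205: 0
247: 1  (via 205)
242: 2  (via 247)
226: 5  (via 247)
245: 6  (via 242)
212: 7  (via 226)
206: 7  (via 205)
215: 8  (via 212)
Shortest route: 205 → 247 → 226 → 212 → 215 = 8 m.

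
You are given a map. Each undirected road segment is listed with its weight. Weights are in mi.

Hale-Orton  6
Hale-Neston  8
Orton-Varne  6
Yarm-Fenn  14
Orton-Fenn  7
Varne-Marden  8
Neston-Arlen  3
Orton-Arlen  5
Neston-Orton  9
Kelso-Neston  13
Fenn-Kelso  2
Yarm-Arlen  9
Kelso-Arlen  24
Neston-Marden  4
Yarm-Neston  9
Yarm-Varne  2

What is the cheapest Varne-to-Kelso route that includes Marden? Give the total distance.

25 mi

Best Varne to Marden: Varne → Marden costing 8
Best Marden to Kelso: Marden → Neston → Kelso costing 17
Total via Marden: 8 + 17 = 25 mi.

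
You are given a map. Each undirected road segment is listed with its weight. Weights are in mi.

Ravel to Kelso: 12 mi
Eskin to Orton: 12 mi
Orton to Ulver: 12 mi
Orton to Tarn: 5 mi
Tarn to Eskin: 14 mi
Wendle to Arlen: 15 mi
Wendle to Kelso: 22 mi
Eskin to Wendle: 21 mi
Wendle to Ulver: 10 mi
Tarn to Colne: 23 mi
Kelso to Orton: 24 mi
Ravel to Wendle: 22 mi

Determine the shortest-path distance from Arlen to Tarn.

Running Dijkstra from Arlen:
Arlen: 0
Wendle: 15  (via Arlen)
Ulver: 25  (via Wendle)
Eskin: 36  (via Wendle)
Ravel: 37  (via Wendle)
Orton: 37  (via Ulver)
Kelso: 37  (via Wendle)
Tarn: 42  (via Orton)
Shortest route: Arlen–Wendle–Ulver–Orton–Tarn = 42 mi.

42 mi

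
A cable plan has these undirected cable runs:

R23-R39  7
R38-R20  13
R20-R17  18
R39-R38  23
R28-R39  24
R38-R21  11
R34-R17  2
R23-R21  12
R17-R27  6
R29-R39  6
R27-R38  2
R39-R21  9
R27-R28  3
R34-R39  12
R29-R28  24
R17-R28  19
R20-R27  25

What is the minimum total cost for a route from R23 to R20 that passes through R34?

Best R23 to R34: R23–R39–R34 costing 19
Shortest R34→R20: R34–R17–R20 = 20
Total via R34: 19 + 20 = 39.

39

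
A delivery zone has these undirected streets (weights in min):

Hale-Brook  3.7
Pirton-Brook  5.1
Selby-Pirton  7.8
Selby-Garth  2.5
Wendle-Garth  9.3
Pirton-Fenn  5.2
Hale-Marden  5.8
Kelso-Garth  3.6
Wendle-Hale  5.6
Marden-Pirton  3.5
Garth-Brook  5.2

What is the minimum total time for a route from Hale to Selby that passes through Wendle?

17.4 min

Shortest Hale→Wendle: Hale–Wendle = 5.6
Best Wendle to Selby: Wendle–Garth–Selby costing 11.8
Total via Wendle: 5.6 + 11.8 = 17.4 min.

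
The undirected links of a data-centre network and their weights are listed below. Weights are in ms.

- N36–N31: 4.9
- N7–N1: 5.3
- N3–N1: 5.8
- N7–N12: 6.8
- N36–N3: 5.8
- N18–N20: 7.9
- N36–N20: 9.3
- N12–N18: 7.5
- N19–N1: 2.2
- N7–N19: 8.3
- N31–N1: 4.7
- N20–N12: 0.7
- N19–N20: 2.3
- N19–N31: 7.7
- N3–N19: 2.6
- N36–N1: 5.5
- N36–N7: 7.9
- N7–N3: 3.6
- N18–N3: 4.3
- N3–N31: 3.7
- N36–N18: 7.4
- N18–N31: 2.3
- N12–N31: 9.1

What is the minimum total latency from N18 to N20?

7.9 ms

Shortest distances from N18:
N18: 0
N31: 2.3  (via N18)
N3: 4.3  (via N18)
N19: 6.9  (via N3)
N1: 7  (via N31)
N36: 7.2  (via N31)
N12: 7.5  (via N18)
N7: 7.9  (via N3)
N20: 7.9  (via N18)
Shortest route: N18 → N20 = 7.9 ms.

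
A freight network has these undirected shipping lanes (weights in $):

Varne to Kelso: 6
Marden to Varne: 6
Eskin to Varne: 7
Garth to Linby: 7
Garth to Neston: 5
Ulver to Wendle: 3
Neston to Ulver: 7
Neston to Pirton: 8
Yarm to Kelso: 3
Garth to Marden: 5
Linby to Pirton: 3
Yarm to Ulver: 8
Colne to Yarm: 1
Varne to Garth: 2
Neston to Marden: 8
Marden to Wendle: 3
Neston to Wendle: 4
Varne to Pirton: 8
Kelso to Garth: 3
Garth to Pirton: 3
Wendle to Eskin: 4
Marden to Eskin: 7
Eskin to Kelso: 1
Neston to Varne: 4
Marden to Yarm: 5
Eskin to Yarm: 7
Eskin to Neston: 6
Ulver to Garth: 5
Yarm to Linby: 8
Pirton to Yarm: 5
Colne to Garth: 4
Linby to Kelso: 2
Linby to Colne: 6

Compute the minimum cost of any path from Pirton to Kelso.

Settle nodes by increasing distance from Pirton:
Pirton: 0
Linby: 3  (via Pirton)
Garth: 3  (via Pirton)
Yarm: 5  (via Pirton)
Varne: 5  (via Garth)
Kelso: 5  (via Linby)
Shortest route: Pirton → Linby → Kelso = $5.

$5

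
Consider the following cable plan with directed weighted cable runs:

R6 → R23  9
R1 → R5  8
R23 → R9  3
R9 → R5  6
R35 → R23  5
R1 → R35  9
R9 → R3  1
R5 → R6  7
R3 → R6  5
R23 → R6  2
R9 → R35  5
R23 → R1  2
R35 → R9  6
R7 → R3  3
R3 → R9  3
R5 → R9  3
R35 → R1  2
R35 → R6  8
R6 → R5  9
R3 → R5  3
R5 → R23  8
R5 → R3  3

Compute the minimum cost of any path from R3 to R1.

Shortest distances from R3:
R3: 0
R5: 3  (via R3)
R9: 3  (via R3)
R6: 5  (via R3)
R35: 8  (via R9)
R1: 10  (via R35)
Shortest route: R3 → R9 → R35 → R1 = 10.

10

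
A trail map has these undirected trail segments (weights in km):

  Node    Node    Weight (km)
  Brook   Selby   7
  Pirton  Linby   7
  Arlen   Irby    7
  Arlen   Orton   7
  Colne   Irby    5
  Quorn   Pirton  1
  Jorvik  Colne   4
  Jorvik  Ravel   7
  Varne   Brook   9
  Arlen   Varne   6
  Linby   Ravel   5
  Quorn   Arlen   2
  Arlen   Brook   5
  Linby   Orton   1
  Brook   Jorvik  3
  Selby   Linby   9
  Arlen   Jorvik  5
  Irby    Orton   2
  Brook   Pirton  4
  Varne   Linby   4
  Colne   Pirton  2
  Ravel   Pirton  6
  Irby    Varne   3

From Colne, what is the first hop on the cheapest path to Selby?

Pirton

Candidate routes:
Colne → Jorvik → Brook → Selby: 4+3+7 = 14
Colne → Pirton → Brook → Selby: 2+4+7 = 13
Colne → Irby → Orton → Linby → Selby: 5+2+1+9 = 17
The minimum is 13 km via Colne → Pirton → Brook → Selby.
So from Colne the first move is to Pirton.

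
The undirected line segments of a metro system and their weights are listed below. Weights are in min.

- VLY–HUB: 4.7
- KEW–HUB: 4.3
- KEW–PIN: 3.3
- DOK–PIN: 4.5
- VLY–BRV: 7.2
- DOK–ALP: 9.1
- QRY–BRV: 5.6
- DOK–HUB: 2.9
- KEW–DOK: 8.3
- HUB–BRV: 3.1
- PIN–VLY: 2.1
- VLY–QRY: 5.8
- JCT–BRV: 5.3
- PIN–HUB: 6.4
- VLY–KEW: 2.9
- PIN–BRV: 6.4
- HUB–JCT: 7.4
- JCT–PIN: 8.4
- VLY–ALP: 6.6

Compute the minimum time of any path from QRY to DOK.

Candidate routes:
QRY → BRV → HUB → DOK: 5.6+3.1+2.9 = 11.6
QRY → VLY → HUB → DOK: 5.8+4.7+2.9 = 13.4
QRY → VLY → PIN → DOK: 5.8+2.1+4.5 = 12.4
The minimum is 11.6 min via QRY → BRV → HUB → DOK.

11.6 min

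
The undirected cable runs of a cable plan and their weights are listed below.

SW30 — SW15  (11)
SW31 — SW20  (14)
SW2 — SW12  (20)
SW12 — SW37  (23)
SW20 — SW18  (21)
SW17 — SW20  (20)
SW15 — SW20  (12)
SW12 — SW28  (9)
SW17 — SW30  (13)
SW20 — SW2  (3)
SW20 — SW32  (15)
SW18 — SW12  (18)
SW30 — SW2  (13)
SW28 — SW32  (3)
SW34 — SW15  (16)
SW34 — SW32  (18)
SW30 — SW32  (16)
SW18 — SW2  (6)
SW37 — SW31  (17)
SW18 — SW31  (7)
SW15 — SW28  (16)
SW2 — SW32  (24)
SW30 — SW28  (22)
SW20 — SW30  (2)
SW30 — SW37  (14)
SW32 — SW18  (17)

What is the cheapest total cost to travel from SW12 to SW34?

30

Running Dijkstra from SW12:
SW12: 0
SW28: 9  (via SW12)
SW32: 12  (via SW28)
SW18: 18  (via SW12)
SW2: 20  (via SW12)
SW37: 23  (via SW12)
SW20: 23  (via SW2)
SW15: 25  (via SW28)
SW30: 25  (via SW20)
SW31: 25  (via SW18)
SW34: 30  (via SW32)
Shortest route: SW12–SW28–SW32–SW34 = 30.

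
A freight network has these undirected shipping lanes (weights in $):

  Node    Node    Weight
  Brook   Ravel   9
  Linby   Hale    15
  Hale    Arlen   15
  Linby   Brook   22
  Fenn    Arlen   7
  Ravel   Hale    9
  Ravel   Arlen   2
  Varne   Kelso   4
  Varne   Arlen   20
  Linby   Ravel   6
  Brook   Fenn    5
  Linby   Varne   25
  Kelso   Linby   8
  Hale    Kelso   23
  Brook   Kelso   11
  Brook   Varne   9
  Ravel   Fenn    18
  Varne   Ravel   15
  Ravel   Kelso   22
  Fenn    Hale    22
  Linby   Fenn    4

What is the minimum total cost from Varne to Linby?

$12

Compare a few routes:
Varne–Brook–Ravel–Linby: 9+9+6 = 24
Varne–Ravel–Linby: 15+6 = 21
Varne–Brook–Fenn–Linby: 9+5+4 = 18
Varne–Kelso–Linby: 4+8 = 12
Cheapest is Varne–Kelso–Linby at $12.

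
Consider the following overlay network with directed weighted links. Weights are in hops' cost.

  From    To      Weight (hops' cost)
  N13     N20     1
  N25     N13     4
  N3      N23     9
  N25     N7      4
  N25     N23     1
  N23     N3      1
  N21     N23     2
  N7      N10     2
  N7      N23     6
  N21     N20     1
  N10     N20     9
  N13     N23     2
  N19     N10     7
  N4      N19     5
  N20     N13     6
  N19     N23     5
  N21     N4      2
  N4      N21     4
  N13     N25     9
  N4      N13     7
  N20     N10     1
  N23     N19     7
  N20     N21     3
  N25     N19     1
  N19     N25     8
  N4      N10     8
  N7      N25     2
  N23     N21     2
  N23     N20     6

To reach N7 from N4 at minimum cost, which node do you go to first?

N19

Enumerating some paths:
N4–N21–N20–N13–N25–N7: 4+1+6+9+4 = 24
N4–N19–N25–N7: 5+8+4 = 17
N4–N13–N25–N7: 7+9+4 = 20
Cheapest is N4–N19–N25–N7 at 17 hops' cost.
So from N4 the first move is to N19.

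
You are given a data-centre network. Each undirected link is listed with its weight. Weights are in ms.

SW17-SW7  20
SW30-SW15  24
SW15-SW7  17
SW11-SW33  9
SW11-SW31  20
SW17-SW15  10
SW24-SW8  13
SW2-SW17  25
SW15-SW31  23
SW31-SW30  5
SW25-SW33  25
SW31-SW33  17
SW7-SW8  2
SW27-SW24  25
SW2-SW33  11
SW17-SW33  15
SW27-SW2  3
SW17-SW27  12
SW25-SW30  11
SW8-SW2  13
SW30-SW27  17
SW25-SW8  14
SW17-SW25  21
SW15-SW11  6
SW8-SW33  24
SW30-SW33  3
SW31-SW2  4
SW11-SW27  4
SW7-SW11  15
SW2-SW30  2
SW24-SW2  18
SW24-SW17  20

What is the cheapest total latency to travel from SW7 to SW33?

Enumerating some paths:
SW7 - SW11 - SW33: 15+9 = 24
SW7 - SW8 - SW2 - SW33: 2+13+11 = 26
SW7 - SW8 - SW33: 2+24 = 26
SW7 - SW8 - SW2 - SW30 - SW33: 2+13+2+3 = 20
The minimum is 20 ms via SW7 - SW8 - SW2 - SW30 - SW33.

20 ms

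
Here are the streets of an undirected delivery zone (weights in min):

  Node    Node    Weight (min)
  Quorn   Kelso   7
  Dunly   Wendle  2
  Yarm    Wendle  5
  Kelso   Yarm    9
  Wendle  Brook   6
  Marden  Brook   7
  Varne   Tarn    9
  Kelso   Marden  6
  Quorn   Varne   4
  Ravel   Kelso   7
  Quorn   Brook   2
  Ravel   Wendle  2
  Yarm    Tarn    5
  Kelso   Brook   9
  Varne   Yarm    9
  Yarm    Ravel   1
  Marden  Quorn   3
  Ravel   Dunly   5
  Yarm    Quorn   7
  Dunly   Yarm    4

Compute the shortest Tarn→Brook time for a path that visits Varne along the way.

15 min

Shortest Tarn→Varne: Tarn → Varne = 9
Shortest Varne→Brook: Varne → Quorn → Brook = 6
Total via Varne: 9 + 6 = 15 min.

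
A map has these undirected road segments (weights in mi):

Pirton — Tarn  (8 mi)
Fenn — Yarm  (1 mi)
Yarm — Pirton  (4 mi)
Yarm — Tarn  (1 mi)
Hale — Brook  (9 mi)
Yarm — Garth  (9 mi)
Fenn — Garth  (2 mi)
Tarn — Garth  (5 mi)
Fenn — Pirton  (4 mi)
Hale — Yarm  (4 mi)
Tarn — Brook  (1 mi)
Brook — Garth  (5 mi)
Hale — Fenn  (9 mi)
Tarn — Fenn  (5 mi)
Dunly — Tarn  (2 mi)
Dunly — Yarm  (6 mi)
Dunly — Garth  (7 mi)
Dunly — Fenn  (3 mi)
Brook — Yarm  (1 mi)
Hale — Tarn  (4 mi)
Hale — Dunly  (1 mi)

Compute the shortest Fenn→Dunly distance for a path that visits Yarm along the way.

Shortest Fenn→Yarm: Fenn → Yarm = 1
Shortest Yarm→Dunly: Yarm → Tarn → Dunly = 3
Total via Yarm: 1 + 3 = 4 mi.

4 mi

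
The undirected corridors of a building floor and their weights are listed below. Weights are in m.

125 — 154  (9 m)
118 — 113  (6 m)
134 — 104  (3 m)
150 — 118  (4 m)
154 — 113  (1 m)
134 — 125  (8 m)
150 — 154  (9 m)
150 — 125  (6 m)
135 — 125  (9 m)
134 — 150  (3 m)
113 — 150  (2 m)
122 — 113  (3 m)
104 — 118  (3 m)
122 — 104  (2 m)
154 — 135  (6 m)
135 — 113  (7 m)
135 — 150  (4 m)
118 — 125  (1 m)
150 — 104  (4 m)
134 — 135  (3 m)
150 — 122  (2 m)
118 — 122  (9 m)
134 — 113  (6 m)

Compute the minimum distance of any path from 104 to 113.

Compare a few routes:
104–134–150–113: 3+3+2 = 8
104–122–113: 2+3 = 5
104–150–113: 4+2 = 6
104–122–150–113: 2+2+2 = 6
Cheapest is 104–122–113 at 5 m.

5 m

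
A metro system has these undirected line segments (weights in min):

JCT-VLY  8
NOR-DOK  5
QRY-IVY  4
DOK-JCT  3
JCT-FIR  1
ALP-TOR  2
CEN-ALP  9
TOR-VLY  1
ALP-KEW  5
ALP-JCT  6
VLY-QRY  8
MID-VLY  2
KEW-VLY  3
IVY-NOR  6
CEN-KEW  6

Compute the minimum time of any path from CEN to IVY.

Running Dijkstra from CEN:
CEN: 0
KEW: 6  (via CEN)
ALP: 9  (via CEN)
VLY: 9  (via KEW)
TOR: 10  (via VLY)
MID: 11  (via VLY)
JCT: 15  (via ALP)
FIR: 16  (via JCT)
QRY: 17  (via VLY)
DOK: 18  (via JCT)
IVY: 21  (via QRY)
Shortest route: CEN–KEW–VLY–QRY–IVY = 21 min.

21 min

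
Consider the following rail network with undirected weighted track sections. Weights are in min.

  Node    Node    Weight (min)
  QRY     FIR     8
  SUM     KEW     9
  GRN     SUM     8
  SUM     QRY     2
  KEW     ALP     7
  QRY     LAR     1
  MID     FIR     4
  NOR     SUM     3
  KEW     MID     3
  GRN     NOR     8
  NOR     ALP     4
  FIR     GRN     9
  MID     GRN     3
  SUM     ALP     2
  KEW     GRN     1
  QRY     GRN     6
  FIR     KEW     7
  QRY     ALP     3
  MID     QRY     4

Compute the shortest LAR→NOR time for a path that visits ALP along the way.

Best LAR to ALP: LAR → QRY → ALP costing 4
Shortest ALP→NOR: ALP → NOR = 4
Total via ALP: 4 + 4 = 8 min.

8 min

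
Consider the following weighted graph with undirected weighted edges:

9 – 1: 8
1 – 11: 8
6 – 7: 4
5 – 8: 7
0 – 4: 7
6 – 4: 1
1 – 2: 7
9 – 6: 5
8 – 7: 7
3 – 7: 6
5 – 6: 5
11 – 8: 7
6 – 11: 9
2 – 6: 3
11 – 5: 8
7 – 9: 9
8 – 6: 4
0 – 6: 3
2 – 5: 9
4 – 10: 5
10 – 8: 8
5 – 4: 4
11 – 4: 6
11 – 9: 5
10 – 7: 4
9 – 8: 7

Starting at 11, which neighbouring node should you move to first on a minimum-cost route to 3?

Enumerating some paths:
11 - 4 - 6 - 7 - 3: 6+1+4+6 = 17
11 - 6 - 7 - 3: 9+4+6 = 19
Cheapest is 11 - 4 - 6 - 7 - 3 at 17.
So from 11 the first move is to 4.

4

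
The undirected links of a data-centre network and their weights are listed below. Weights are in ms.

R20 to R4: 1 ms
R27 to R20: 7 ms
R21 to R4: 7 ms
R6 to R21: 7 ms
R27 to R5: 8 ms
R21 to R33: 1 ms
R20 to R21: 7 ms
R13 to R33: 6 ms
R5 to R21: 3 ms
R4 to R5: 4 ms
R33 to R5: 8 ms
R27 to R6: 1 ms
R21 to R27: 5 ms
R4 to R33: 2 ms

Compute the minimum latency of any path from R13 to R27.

Enumerating some paths:
R13–R33–R21–R27: 6+1+5 = 12
R13–R33–R21–R6–R27: 6+1+7+1 = 15
The minimum is 12 ms via R13–R33–R21–R27.

12 ms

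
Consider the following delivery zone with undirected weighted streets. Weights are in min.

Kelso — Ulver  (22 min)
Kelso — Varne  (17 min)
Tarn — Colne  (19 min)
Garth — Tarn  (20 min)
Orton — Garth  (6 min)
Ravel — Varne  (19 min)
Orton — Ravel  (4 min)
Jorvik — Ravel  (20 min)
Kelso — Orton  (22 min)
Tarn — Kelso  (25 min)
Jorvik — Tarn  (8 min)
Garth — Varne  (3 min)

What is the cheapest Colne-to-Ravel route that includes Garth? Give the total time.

49 min

Best Colne to Garth: Colne → Tarn → Garth costing 39
Shortest Garth→Ravel: Garth → Orton → Ravel = 10
Total via Garth: 39 + 10 = 49 min.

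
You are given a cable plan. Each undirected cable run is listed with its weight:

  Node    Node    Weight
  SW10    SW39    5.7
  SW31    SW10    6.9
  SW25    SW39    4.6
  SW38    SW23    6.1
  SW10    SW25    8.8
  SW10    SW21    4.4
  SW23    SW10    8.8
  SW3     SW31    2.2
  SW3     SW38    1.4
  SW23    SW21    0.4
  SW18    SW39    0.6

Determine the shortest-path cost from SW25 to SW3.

17.9

Settle nodes by increasing distance from SW25:
SW25: 0
SW39: 4.6  (via SW25)
SW18: 5.2  (via SW39)
SW10: 8.8  (via SW25)
SW21: 13.2  (via SW10)
SW23: 13.6  (via SW21)
SW31: 15.7  (via SW10)
SW3: 17.9  (via SW31)
Shortest route: SW25–SW10–SW31–SW3 = 17.9.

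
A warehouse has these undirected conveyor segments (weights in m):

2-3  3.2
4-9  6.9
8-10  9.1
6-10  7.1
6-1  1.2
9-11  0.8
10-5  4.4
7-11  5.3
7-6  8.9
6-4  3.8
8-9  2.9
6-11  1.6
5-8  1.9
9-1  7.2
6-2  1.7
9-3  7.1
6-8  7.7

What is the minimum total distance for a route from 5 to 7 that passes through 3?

23.7 m

Best 5 to 3: 5 → 8 → 9 → 3 costing 11.9
Shortest 3→7: 3 → 2 → 6 → 11 → 7 = 11.8
Total via 3: 11.9 + 11.8 = 23.7 m.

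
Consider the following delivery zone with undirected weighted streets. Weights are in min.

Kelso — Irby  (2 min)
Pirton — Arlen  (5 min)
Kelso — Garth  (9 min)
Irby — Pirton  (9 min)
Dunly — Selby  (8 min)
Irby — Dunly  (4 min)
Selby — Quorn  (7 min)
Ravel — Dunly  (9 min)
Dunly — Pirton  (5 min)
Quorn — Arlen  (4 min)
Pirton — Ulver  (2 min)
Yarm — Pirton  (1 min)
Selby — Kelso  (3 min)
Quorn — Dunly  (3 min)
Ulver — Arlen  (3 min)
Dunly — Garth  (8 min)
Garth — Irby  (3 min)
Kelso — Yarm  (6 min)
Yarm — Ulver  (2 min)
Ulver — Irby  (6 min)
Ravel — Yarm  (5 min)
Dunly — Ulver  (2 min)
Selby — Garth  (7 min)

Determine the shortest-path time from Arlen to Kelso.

Enumerating some paths:
Arlen–Pirton–Yarm–Kelso: 5+1+6 = 12
Arlen–Ulver–Yarm–Kelso: 3+2+6 = 11
Cheapest is Arlen–Ulver–Yarm–Kelso at 11 min.

11 min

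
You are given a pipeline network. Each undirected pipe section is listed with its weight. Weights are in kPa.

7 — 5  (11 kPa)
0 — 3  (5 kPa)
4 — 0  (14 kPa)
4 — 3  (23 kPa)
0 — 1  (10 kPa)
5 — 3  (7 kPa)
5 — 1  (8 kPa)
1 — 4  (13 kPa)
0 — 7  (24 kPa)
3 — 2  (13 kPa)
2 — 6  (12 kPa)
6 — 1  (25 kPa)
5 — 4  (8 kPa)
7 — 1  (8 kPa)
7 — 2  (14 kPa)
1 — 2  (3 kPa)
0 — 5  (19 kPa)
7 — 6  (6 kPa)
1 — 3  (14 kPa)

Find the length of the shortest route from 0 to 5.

12 kPa

Settle nodes by increasing distance from 0:
0: 0
3: 5  (via 0)
1: 10  (via 0)
5: 12  (via 3)
Shortest route: 0–3–5 = 12 kPa.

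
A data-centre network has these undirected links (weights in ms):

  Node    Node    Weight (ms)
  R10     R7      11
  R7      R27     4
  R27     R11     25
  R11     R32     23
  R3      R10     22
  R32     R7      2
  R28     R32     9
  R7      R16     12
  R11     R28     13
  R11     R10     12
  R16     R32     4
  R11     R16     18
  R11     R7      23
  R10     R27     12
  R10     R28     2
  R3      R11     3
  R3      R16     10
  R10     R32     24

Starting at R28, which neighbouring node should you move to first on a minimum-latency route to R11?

R11

Compare a few routes:
R28 - R11: 13 = 13
R28 - R10 - R11: 2+12 = 14
R28 - R10 - R3 - R11: 2+22+3 = 27
R28 - R32 - R16 - R3 - R11: 9+4+10+3 = 26
Cheapest is R28 - R11 at 13 ms.
So from R28 the first move is to R11.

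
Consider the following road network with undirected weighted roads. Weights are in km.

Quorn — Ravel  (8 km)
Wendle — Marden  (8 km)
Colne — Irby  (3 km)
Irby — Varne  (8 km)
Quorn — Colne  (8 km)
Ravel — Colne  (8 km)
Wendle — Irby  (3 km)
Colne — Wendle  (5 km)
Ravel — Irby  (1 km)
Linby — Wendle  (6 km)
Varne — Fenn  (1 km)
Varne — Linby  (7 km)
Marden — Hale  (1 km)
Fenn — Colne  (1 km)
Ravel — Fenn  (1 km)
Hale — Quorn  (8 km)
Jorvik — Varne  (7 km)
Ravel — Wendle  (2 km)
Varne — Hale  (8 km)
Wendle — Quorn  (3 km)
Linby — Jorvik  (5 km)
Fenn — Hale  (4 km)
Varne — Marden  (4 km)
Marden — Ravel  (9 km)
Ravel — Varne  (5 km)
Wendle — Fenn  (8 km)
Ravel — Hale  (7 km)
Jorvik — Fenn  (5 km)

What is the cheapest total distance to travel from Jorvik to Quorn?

Compare a few routes:
Jorvik - Fenn - Ravel - Irby - Wendle - Quorn: 5+1+1+3+3 = 13
Jorvik - Fenn - Ravel - Quorn: 5+1+8 = 14
Jorvik - Fenn - Ravel - Wendle - Quorn: 5+1+2+3 = 11
Cheapest is Jorvik - Fenn - Ravel - Wendle - Quorn at 11 km.

11 km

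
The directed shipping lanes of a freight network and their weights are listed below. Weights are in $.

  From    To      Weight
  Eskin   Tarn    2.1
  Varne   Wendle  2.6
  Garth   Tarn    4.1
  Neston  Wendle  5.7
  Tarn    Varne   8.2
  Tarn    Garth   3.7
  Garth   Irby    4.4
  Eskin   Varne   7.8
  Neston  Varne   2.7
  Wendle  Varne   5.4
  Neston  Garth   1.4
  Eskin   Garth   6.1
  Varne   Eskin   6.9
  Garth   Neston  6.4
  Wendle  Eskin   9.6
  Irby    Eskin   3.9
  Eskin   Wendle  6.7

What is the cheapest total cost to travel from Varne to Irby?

$17.1

Running Dijkstra from Varne:
Varne: 0
Wendle: 2.6  (via Varne)
Eskin: 6.9  (via Varne)
Tarn: 9  (via Eskin)
Garth: 12.7  (via Tarn)
Irby: 17.1  (via Garth)
Shortest route: Varne–Eskin–Tarn–Garth–Irby = $17.1.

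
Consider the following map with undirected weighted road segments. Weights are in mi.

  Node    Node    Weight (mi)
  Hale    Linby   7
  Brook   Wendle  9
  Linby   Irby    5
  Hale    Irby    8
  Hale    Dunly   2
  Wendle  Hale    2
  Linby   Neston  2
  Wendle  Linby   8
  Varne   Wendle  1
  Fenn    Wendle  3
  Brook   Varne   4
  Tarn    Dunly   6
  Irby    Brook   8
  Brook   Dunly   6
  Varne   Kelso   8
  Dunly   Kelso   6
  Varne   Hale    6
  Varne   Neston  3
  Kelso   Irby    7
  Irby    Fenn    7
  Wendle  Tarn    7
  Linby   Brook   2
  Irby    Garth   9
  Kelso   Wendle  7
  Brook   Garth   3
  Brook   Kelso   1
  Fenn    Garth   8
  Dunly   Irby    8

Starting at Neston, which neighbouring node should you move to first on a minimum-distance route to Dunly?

Enumerating some paths:
Neston–Varne–Wendle–Hale–Dunly: 3+1+2+2 = 8
Neston–Linby–Brook–Dunly: 2+2+6 = 10
Cheapest is Neston–Varne–Wendle–Hale–Dunly at 8 mi.
So from Neston the first move is to Varne.

Varne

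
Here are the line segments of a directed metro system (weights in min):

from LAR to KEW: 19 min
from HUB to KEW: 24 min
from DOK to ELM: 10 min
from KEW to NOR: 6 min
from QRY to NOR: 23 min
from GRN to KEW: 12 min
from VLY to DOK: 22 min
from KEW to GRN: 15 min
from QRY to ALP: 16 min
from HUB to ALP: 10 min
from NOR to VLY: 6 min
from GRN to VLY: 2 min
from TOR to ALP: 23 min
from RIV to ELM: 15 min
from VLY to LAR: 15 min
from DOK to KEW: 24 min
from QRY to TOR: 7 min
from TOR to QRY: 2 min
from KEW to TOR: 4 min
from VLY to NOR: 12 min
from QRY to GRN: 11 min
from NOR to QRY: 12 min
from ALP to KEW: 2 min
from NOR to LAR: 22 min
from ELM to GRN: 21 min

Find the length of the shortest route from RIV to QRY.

54 min

Candidate routes:
RIV - ELM - GRN - KEW - TOR - QRY: 15+21+12+4+2 = 54
RIV - ELM - GRN - VLY - NOR - QRY: 15+21+2+12+12 = 62
The minimum is 54 min via RIV - ELM - GRN - KEW - TOR - QRY.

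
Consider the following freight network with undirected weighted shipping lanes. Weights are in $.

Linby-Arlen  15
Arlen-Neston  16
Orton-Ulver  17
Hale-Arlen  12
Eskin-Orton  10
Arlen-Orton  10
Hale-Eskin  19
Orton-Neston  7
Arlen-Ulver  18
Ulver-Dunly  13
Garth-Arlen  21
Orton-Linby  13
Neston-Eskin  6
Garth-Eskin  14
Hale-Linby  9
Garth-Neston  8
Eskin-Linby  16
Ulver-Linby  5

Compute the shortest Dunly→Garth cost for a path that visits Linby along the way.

$46

Shortest Dunly→Linby: Dunly–Ulver–Linby = 18
Best Linby to Garth: Linby–Orton–Neston–Garth costing 28
Total via Linby: 18 + 28 = $46.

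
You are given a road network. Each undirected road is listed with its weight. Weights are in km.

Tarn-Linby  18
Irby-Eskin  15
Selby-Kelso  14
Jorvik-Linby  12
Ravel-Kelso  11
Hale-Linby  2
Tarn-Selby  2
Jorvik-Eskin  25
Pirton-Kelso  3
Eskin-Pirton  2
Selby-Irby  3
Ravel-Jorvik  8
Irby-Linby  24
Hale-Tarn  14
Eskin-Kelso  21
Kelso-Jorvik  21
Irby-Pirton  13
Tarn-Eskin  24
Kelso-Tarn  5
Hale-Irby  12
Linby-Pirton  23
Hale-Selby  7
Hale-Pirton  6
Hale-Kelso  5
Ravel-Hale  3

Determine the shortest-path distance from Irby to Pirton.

13 km

Enumerating some paths:
Irby–Selby–Hale–Kelso–Pirton: 3+7+5+3 = 18
Irby–Pirton: 13 = 13
Irby–Eskin–Pirton: 15+2 = 17
Irby–Selby–Hale–Pirton: 3+7+6 = 16
Cheapest is Irby–Pirton at 13 km.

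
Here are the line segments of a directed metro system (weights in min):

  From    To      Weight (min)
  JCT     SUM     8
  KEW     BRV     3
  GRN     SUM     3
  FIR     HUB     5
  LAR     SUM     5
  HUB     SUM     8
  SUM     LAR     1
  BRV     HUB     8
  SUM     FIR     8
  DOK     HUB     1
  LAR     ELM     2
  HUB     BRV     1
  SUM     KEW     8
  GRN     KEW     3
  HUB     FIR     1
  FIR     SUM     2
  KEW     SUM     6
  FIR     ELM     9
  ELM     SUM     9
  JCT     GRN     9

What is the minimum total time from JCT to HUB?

Running Dijkstra from JCT:
JCT: 0
SUM: 8  (via JCT)
GRN: 9  (via JCT)
LAR: 9  (via SUM)
ELM: 11  (via LAR)
KEW: 12  (via GRN)
BRV: 15  (via KEW)
FIR: 16  (via SUM)
HUB: 21  (via FIR)
Shortest route: JCT–SUM–FIR–HUB = 21 min.

21 min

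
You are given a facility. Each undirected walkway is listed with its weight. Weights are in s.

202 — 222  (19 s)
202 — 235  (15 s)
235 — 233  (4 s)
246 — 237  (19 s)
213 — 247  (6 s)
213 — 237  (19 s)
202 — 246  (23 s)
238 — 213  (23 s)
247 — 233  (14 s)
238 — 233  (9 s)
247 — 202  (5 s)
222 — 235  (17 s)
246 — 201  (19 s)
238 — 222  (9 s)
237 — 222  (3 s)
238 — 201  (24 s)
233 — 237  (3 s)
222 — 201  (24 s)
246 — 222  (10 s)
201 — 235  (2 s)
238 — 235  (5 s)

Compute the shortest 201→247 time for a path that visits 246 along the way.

Shortest 201→246: 201–246 = 19
Shortest 246→247: 246–202–247 = 28
Total via 246: 19 + 28 = 47 s.

47 s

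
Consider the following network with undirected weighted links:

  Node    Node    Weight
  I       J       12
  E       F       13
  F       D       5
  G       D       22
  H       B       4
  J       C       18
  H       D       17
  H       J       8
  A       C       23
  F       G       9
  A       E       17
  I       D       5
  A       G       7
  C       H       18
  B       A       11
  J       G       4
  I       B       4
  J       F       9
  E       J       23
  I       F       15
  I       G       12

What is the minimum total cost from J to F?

9

Enumerating some paths:
J - F: 9 = 9
J - G - F: 4+9 = 13
Cheapest is J - F at 9.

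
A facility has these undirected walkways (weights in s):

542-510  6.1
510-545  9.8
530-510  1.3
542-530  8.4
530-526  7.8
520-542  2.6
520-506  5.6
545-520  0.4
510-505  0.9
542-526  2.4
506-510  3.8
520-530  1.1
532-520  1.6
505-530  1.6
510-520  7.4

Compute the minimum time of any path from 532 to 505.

4.3 s

Shortest distances from 532:
532: 0
520: 1.6  (via 532)
545: 2  (via 520)
530: 2.7  (via 520)
510: 4  (via 530)
542: 4.2  (via 520)
505: 4.3  (via 530)
Shortest route: 532 → 520 → 530 → 505 = 4.3 s.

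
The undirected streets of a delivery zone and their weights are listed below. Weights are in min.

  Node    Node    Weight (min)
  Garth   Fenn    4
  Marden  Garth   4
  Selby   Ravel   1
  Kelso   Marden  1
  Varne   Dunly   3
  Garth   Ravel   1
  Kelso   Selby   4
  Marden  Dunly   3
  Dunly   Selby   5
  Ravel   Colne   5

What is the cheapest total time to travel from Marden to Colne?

10 min

Running Dijkstra from Marden:
Marden: 0
Kelso: 1  (via Marden)
Dunly: 3  (via Marden)
Garth: 4  (via Marden)
Selby: 5  (via Kelso)
Ravel: 5  (via Garth)
Varne: 6  (via Dunly)
Fenn: 8  (via Garth)
Colne: 10  (via Ravel)
Shortest route: Marden → Garth → Ravel → Colne = 10 min.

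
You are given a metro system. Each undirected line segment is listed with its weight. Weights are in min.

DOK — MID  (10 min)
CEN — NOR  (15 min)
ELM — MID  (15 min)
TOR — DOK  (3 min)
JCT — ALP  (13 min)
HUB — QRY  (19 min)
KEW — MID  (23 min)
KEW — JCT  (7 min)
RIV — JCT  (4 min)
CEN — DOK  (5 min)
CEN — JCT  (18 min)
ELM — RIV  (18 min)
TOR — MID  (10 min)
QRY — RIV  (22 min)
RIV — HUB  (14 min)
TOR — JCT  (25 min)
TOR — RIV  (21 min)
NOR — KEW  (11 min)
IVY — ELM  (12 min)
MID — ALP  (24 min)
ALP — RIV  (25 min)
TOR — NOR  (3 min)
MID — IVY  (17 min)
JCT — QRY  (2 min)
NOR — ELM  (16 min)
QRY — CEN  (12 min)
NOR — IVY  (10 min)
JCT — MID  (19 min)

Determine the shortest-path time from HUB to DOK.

36 min

Candidate routes:
HUB → RIV → JCT → CEN → DOK: 14+4+18+5 = 41
HUB → RIV → JCT → QRY → CEN → DOK: 14+4+2+12+5 = 37
HUB → QRY → CEN → DOK: 19+12+5 = 36
HUB → RIV → TOR → DOK: 14+21+3 = 38
Cheapest is HUB → QRY → CEN → DOK at 36 min.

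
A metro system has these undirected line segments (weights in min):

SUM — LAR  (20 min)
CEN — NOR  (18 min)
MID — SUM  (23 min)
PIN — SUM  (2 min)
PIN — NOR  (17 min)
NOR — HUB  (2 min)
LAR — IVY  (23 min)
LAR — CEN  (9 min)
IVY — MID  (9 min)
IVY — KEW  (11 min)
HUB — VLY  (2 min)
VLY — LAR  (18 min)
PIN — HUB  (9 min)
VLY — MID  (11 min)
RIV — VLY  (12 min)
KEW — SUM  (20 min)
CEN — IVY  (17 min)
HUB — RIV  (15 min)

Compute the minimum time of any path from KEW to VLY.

Shortest distances from KEW:
KEW: 0
IVY: 11  (via KEW)
SUM: 20  (via KEW)
MID: 20  (via IVY)
PIN: 22  (via SUM)
CEN: 28  (via IVY)
VLY: 31  (via MID)
Shortest route: KEW–IVY–MID–VLY = 31 min.

31 min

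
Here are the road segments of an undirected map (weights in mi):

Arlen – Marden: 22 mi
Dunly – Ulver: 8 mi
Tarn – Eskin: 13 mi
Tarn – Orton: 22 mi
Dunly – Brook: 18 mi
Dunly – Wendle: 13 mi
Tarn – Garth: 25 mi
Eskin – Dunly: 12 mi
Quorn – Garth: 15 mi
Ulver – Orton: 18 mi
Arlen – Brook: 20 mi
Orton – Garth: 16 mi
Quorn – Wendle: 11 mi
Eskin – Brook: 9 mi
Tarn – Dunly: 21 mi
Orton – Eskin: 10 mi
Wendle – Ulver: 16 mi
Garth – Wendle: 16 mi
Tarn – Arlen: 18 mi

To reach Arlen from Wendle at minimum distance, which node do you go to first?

Enumerating some paths:
Wendle → Dunly → Brook → Arlen: 13+18+20 = 51
Wendle → Dunly → Tarn → Arlen: 13+21+18 = 52
Wendle → Dunly → Eskin → Tarn → Arlen: 13+12+13+18 = 56
Wendle → Dunly → Eskin → Brook → Arlen: 13+12+9+20 = 54
The minimum is 51 mi via Wendle → Dunly → Brook → Arlen.
So from Wendle the first move is to Dunly.

Dunly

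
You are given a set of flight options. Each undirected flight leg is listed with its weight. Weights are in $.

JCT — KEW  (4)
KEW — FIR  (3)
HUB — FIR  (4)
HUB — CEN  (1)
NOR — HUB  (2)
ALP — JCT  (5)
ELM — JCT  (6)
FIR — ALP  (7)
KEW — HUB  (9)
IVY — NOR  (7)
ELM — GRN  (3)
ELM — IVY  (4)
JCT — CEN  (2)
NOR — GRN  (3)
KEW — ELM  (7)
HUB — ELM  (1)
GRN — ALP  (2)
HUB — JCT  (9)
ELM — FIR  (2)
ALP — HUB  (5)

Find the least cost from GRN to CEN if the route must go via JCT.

$9

Shortest GRN→JCT: GRN–ALP–JCT = 7
Shortest JCT→CEN: JCT–CEN = 2
Total via JCT: 7 + 2 = $9.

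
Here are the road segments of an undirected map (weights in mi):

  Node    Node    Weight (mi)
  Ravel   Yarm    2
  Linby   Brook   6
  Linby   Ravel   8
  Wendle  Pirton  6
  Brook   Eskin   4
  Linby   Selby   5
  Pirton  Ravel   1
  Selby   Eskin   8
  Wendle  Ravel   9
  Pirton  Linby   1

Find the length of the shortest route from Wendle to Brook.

Shortest distances from Wendle:
Wendle: 0
Pirton: 6  (via Wendle)
Linby: 7  (via Pirton)
Ravel: 7  (via Pirton)
Yarm: 9  (via Ravel)
Selby: 12  (via Linby)
Brook: 13  (via Linby)
Shortest route: Wendle–Pirton–Linby–Brook = 13 mi.

13 mi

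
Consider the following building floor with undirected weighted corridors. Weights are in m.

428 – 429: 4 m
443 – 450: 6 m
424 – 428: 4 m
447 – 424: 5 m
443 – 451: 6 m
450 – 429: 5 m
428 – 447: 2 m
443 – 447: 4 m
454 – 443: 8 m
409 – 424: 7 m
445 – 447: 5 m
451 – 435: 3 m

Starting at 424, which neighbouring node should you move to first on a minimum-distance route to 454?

447

Candidate routes:
424 - 428 - 447 - 443 - 454: 4+2+4+8 = 18
424 - 428 - 429 - 450 - 443 - 454: 4+4+5+6+8 = 27
424 - 447 - 443 - 454: 5+4+8 = 17
Cheapest is 424 - 447 - 443 - 454 at 17 m.
So from 424 the first move is to 447.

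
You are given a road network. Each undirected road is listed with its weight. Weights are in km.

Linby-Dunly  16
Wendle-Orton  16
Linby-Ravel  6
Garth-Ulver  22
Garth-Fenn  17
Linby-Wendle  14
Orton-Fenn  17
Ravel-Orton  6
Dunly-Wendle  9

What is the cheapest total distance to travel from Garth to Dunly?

59 km

Settle nodes by increasing distance from Garth:
Garth: 0
Fenn: 17  (via Garth)
Ulver: 22  (via Garth)
Orton: 34  (via Fenn)
Ravel: 40  (via Orton)
Linby: 46  (via Ravel)
Wendle: 50  (via Orton)
Dunly: 59  (via Wendle)
Shortest route: Garth–Fenn–Orton–Wendle–Dunly = 59 km.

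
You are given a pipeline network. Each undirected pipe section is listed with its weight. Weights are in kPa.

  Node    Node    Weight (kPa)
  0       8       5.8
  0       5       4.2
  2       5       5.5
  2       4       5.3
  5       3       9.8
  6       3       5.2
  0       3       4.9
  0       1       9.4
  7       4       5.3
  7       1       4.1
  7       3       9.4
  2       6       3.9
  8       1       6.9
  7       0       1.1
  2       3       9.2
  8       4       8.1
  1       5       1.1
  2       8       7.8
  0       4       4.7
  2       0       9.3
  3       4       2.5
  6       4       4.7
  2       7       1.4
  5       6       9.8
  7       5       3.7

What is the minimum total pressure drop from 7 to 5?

Candidate routes:
7 - 0 - 5: 1.1+4.2 = 5.3
7 - 1 - 5: 4.1+1.1 = 5.2
7 - 5: 3.7 = 3.7
Cheapest is 7 - 5 at 3.7 kPa.

3.7 kPa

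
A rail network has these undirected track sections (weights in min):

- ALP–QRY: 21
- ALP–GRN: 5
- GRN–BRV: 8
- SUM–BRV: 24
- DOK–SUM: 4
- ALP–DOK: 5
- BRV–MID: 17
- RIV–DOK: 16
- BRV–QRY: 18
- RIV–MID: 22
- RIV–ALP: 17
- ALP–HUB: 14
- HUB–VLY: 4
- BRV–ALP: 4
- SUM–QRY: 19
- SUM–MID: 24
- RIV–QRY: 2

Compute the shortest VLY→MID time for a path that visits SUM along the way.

51 min

Shortest VLY→SUM: VLY → HUB → ALP → DOK → SUM = 27
Best SUM to MID: SUM → MID costing 24
Total via SUM: 27 + 24 = 51 min.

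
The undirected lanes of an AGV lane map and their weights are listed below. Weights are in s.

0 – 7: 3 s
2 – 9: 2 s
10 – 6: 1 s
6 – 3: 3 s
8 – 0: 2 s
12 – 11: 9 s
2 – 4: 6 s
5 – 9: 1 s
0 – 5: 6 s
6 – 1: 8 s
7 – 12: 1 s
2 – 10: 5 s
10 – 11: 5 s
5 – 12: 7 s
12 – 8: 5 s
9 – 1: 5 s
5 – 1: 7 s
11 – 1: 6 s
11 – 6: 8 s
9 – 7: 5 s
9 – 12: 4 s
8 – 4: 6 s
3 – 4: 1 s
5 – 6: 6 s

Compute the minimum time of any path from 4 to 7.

11 s

Settle nodes by increasing distance from 4:
4: 0
3: 1  (via 4)
6: 4  (via 3)
10: 5  (via 6)
2: 6  (via 4)
8: 6  (via 4)
0: 8  (via 8)
9: 8  (via 2)
5: 9  (via 9)
11: 10  (via 10)
7: 11  (via 0)
Shortest route: 4–8–0–7 = 11 s.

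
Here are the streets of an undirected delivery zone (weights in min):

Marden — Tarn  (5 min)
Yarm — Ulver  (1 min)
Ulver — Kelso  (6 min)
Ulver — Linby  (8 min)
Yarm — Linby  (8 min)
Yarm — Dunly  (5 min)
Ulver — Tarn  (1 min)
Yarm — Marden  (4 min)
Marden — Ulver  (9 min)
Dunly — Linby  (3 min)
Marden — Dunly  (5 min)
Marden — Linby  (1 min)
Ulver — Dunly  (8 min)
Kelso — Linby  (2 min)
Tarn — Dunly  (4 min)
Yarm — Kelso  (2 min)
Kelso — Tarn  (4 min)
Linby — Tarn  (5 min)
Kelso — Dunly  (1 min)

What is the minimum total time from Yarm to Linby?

Enumerating some paths:
Yarm - Kelso - Dunly - Linby: 2+1+3 = 6
Yarm - Kelso - Linby: 2+2 = 4
Yarm - Marden - Linby: 4+1 = 5
The minimum is 4 min via Yarm - Kelso - Linby.

4 min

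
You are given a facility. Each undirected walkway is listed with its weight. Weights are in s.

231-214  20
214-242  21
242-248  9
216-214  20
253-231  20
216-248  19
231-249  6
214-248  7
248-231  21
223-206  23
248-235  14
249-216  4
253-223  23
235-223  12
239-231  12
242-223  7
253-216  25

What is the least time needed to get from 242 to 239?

Enumerating some paths:
242 - 248 - 216 - 249 - 231 - 239: 9+19+4+6+12 = 50
242 - 248 - 214 - 231 - 239: 9+7+20+12 = 48
242 - 248 - 231 - 239: 9+21+12 = 42
Cheapest is 242 - 248 - 231 - 239 at 42 s.

42 s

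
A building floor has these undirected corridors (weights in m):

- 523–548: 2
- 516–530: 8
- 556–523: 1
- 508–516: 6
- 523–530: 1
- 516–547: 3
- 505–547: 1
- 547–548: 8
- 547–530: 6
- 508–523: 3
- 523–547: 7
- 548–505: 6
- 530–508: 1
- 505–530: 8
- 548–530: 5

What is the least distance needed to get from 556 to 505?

Compare a few routes:
556–523–548–505: 1+2+6 = 9
556–523–548–547–505: 1+2+8+1 = 12
556–523–530–505: 1+1+8 = 10
The minimum is 9 m via 556–523–548–505.

9 m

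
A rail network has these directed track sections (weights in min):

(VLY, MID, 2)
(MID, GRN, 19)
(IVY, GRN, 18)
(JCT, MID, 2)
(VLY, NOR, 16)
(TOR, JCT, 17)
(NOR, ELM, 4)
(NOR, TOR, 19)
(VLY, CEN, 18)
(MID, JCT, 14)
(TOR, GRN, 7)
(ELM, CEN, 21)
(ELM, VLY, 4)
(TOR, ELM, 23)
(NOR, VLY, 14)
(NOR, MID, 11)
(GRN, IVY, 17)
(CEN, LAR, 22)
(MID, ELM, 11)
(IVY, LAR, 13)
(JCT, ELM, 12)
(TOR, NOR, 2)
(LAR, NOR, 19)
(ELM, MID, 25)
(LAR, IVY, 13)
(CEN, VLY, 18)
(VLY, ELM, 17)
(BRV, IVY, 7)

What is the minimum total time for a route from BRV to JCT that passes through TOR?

75 min

Best BRV to TOR: BRV → IVY → LAR → NOR → TOR costing 58
Shortest TOR→JCT: TOR → JCT = 17
Total via TOR: 58 + 17 = 75 min.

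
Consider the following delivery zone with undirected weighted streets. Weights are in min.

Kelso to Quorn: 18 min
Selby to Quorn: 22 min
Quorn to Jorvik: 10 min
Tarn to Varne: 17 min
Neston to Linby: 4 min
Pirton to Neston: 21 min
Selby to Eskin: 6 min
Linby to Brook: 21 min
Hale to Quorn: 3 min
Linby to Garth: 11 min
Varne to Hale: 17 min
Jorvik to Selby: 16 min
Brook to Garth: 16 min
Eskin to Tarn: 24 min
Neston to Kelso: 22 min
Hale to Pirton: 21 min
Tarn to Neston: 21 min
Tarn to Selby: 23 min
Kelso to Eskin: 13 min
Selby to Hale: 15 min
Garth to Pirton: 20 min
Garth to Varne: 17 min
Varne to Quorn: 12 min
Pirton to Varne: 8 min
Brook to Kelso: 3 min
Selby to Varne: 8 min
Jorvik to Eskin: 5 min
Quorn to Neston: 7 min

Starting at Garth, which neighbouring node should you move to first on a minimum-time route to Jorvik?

Candidate routes:
Garth → Brook → Kelso → Eskin → Jorvik: 16+3+13+5 = 37
Garth → Varne → Quorn → Jorvik: 17+12+10 = 39
Garth → Varne → Selby → Eskin → Jorvik: 17+8+6+5 = 36
Garth → Linby → Neston → Quorn → Jorvik: 11+4+7+10 = 32
Cheapest is Garth → Linby → Neston → Quorn → Jorvik at 32 min.
So from Garth the first move is to Linby.

Linby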